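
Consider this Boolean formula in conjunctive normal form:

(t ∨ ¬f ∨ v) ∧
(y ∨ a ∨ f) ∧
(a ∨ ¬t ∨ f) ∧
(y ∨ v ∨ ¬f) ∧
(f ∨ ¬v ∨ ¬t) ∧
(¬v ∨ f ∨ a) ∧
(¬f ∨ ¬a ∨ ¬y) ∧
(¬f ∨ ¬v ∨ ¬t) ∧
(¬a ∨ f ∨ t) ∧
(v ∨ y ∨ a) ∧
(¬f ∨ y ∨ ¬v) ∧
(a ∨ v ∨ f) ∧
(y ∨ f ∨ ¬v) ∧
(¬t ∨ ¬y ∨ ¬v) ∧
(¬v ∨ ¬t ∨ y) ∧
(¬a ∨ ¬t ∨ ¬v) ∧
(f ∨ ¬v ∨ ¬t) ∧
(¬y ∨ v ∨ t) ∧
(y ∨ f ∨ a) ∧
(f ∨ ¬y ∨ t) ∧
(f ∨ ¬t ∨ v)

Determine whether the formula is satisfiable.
Yes

Yes, the formula is satisfiable.

One satisfying assignment is: v=True, t=False, a=False, y=True, f=True

Verification: With this assignment, all 21 clauses evaluate to true.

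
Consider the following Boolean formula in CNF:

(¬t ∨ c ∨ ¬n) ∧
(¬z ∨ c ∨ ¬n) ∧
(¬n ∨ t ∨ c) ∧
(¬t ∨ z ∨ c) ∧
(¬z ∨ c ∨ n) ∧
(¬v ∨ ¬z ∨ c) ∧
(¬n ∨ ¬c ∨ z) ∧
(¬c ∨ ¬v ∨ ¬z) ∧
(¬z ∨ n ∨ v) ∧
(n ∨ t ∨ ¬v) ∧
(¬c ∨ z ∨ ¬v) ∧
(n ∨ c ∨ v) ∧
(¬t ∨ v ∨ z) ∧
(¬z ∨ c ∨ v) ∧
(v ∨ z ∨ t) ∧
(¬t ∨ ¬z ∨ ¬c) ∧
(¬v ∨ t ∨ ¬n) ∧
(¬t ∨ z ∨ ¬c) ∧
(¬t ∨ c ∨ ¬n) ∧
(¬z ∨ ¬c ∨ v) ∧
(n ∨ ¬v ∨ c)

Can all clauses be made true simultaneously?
No

No, the formula is not satisfiable.

No assignment of truth values to the variables can make all 21 clauses true simultaneously.

The formula is UNSAT (unsatisfiable).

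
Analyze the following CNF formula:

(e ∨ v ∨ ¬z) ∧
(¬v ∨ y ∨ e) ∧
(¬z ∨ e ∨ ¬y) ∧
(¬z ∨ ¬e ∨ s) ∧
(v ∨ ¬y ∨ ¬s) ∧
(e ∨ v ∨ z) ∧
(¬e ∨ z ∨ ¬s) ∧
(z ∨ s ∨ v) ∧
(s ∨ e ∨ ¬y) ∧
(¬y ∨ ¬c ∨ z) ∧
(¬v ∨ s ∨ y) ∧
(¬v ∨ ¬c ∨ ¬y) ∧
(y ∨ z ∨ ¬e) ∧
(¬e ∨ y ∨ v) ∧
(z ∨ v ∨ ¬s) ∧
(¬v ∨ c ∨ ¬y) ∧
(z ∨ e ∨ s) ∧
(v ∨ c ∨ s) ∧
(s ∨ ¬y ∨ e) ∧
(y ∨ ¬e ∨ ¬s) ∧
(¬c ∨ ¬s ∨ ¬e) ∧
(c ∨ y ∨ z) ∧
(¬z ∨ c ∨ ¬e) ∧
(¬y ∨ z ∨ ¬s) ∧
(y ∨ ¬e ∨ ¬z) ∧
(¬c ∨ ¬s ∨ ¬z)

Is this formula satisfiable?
No

No, the formula is not satisfiable.

No assignment of truth values to the variables can make all 26 clauses true simultaneously.

The formula is UNSAT (unsatisfiable).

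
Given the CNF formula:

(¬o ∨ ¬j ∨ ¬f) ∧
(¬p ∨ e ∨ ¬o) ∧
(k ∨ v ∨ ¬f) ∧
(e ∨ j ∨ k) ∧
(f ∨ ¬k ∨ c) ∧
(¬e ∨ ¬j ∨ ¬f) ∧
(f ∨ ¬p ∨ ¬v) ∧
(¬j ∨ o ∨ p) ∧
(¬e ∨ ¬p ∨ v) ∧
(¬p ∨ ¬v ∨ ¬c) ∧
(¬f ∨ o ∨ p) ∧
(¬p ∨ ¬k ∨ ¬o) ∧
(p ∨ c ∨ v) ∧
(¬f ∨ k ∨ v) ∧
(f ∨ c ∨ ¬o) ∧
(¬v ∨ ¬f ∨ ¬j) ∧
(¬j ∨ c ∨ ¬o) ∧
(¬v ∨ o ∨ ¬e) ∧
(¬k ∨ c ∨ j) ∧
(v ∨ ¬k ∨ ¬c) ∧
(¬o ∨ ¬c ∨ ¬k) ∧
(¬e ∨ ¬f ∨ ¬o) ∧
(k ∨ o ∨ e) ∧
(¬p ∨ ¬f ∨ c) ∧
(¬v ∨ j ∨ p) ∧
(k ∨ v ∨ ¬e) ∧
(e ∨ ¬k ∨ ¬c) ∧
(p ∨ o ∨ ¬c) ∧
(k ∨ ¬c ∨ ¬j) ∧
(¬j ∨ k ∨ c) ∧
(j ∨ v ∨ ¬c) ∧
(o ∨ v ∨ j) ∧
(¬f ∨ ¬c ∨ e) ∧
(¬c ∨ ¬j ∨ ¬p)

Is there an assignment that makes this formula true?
No

No, the formula is not satisfiable.

No assignment of truth values to the variables can make all 34 clauses true simultaneously.

The formula is UNSAT (unsatisfiable).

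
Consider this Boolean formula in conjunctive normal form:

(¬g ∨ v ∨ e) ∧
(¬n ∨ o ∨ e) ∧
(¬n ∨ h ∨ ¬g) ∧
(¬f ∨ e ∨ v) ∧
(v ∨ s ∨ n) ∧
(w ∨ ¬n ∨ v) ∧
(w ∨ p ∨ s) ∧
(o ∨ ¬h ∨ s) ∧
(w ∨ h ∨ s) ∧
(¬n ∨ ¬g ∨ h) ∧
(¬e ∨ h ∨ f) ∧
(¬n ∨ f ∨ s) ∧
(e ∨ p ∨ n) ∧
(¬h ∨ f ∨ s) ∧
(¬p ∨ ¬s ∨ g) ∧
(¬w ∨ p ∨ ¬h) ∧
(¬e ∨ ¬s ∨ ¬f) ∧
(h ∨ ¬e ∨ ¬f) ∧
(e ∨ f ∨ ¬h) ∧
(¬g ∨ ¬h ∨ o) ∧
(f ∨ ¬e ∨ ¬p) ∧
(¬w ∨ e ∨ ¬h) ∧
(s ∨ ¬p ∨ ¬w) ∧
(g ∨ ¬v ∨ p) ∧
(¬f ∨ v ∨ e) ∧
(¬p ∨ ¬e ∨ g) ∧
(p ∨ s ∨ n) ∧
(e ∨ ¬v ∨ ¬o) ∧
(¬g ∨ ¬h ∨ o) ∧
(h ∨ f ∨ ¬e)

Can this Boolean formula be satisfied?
Yes

Yes, the formula is satisfiable.

One satisfying assignment is: p=True, g=True, s=False, n=False, e=True, v=True, o=True, w=False, h=True, f=True

Verification: With this assignment, all 30 clauses evaluate to true.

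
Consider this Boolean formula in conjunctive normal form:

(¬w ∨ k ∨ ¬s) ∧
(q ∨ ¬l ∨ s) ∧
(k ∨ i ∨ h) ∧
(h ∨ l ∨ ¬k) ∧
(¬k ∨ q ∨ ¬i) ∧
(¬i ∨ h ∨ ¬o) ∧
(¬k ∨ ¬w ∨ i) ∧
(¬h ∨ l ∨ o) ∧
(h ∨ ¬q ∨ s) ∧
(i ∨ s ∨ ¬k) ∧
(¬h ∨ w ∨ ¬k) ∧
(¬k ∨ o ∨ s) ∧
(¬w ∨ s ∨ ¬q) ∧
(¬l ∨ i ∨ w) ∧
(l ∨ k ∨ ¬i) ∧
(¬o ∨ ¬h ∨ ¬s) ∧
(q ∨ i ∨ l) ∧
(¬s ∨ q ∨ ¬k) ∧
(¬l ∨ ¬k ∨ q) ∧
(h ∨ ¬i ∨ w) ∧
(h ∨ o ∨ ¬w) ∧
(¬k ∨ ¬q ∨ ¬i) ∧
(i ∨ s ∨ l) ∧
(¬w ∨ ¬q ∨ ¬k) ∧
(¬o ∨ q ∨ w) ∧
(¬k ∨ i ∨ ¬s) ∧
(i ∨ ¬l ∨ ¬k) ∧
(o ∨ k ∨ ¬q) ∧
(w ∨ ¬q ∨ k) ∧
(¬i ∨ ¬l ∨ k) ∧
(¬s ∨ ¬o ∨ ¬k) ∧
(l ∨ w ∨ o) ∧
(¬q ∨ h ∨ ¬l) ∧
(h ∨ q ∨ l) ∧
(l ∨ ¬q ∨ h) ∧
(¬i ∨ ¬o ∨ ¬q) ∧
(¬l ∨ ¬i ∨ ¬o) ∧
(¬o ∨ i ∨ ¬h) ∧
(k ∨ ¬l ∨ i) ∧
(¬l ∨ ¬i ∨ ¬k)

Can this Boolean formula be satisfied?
No

No, the formula is not satisfiable.

No assignment of truth values to the variables can make all 40 clauses true simultaneously.

The formula is UNSAT (unsatisfiable).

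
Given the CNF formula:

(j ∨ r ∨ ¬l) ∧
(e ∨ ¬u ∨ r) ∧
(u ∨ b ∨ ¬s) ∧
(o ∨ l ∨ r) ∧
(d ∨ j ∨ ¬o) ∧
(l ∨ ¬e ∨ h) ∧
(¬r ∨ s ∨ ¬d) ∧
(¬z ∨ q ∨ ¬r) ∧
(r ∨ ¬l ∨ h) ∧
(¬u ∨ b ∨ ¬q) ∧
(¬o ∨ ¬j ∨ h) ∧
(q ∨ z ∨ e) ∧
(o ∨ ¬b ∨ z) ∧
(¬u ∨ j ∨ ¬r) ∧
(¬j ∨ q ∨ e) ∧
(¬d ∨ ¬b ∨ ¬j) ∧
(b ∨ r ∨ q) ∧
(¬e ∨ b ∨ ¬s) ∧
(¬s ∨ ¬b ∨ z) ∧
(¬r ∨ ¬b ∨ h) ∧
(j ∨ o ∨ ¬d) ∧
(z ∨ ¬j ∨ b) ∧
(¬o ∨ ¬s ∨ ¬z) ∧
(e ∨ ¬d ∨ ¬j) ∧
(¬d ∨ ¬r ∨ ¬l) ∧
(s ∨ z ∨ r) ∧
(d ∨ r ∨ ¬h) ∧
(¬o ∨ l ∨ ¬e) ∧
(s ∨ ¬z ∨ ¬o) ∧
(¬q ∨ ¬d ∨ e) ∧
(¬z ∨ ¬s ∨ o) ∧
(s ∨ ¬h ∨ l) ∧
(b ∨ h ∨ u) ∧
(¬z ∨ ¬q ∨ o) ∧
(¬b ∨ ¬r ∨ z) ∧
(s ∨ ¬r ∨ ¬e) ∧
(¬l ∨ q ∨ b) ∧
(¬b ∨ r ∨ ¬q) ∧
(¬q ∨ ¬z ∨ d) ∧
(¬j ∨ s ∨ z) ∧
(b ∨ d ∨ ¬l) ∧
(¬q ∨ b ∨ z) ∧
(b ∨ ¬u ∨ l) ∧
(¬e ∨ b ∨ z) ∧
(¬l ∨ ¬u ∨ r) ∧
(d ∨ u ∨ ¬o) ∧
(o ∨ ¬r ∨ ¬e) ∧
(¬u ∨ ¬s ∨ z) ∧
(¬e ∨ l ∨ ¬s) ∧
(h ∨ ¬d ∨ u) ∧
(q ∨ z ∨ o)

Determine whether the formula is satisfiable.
No

No, the formula is not satisfiable.

No assignment of truth values to the variables can make all 51 clauses true simultaneously.

The formula is UNSAT (unsatisfiable).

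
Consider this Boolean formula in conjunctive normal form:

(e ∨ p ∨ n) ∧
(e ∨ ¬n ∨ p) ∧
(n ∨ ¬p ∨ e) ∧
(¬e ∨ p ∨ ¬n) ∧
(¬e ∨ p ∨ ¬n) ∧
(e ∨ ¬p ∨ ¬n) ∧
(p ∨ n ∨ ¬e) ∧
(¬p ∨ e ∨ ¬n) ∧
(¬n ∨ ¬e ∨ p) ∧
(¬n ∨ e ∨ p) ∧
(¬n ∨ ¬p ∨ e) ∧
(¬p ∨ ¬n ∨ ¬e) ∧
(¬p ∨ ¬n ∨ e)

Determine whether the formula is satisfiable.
Yes

Yes, the formula is satisfiable.

One satisfying assignment is: n=False, e=True, p=True

Verification: With this assignment, all 13 clauses evaluate to true.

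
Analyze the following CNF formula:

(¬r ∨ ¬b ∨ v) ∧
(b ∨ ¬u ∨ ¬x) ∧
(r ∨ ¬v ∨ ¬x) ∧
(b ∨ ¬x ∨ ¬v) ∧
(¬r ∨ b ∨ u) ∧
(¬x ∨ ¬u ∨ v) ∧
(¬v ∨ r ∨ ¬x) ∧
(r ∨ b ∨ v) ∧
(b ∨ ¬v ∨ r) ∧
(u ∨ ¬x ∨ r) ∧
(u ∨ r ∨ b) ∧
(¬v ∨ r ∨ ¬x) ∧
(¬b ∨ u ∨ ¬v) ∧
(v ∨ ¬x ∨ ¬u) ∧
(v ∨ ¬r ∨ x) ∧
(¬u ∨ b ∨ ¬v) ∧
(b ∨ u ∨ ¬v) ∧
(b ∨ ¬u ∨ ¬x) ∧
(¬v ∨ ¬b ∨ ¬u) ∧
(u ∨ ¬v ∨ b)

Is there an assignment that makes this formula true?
Yes

Yes, the formula is satisfiable.

One satisfying assignment is: u=False, r=False, v=False, b=True, x=False

Verification: With this assignment, all 20 clauses evaluate to true.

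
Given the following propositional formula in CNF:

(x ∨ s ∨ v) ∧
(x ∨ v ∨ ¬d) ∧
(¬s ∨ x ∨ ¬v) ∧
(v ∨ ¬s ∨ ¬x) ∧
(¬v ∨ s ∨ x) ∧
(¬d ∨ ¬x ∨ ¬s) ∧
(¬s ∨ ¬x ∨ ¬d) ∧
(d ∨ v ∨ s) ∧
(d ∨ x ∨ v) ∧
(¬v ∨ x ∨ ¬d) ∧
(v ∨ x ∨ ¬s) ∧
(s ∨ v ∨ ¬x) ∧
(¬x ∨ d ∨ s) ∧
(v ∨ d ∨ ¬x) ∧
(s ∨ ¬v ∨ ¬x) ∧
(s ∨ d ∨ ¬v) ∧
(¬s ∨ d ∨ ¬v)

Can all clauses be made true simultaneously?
No

No, the formula is not satisfiable.

No assignment of truth values to the variables can make all 17 clauses true simultaneously.

The formula is UNSAT (unsatisfiable).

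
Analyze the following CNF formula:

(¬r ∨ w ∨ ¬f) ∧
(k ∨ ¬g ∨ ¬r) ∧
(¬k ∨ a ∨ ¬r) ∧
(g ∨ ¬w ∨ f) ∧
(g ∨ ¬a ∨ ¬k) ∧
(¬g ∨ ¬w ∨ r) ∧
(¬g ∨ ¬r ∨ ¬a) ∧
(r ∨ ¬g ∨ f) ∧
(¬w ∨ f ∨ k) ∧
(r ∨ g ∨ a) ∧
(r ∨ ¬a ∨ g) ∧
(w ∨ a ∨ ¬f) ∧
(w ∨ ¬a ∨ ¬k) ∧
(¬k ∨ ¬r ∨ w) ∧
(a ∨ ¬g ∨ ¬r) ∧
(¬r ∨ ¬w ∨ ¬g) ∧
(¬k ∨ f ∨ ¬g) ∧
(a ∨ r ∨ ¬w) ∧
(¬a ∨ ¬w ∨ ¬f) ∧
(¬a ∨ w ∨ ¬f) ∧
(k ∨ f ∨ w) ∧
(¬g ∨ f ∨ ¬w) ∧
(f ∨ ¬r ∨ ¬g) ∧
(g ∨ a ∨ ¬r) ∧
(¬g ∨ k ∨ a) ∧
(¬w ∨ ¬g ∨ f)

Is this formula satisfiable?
No

No, the formula is not satisfiable.

No assignment of truth values to the variables can make all 26 clauses true simultaneously.

The formula is UNSAT (unsatisfiable).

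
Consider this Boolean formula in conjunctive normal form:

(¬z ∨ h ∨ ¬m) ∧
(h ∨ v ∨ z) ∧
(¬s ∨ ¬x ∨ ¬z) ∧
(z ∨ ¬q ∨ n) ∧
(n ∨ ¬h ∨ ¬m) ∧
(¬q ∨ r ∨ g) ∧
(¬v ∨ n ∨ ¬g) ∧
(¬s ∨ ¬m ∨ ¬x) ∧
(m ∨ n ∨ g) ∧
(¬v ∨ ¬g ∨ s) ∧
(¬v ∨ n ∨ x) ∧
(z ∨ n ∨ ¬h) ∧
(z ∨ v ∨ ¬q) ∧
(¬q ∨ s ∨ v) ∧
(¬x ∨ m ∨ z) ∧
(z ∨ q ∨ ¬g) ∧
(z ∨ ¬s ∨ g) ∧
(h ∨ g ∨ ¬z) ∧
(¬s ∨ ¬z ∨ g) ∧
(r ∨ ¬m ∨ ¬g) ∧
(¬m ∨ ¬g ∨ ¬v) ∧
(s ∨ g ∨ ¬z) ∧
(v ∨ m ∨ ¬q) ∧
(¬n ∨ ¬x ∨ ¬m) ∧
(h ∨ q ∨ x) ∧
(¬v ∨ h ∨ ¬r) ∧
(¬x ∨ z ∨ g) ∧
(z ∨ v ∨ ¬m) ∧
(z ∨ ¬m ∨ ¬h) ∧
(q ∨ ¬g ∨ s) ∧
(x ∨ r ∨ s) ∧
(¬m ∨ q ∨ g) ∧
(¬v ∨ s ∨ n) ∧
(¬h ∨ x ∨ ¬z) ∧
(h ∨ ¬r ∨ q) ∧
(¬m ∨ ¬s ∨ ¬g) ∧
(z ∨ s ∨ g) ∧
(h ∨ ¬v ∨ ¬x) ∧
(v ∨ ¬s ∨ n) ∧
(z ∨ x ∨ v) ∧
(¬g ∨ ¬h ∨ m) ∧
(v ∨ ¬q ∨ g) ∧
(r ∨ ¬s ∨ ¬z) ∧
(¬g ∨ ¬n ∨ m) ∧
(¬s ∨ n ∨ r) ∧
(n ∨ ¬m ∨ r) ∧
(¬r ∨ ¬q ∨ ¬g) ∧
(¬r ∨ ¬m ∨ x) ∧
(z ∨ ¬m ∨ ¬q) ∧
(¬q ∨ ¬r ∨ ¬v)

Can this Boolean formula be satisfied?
No

No, the formula is not satisfiable.

No assignment of truth values to the variables can make all 50 clauses true simultaneously.

The formula is UNSAT (unsatisfiable).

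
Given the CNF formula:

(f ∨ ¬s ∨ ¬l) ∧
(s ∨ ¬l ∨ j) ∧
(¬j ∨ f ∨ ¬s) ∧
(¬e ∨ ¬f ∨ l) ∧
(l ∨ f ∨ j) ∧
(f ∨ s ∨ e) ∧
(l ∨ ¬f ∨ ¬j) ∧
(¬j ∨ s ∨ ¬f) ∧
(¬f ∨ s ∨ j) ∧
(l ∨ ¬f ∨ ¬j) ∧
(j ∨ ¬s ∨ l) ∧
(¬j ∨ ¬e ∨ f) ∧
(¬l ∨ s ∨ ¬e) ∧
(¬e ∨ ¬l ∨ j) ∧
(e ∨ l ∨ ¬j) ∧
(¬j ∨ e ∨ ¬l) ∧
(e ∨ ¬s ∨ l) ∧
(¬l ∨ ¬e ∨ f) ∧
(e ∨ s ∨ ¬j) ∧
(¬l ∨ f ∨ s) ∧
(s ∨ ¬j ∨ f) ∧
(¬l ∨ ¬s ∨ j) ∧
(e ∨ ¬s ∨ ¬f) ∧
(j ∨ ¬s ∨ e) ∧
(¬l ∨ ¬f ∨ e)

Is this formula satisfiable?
Yes

Yes, the formula is satisfiable.

One satisfying assignment is: f=True, j=True, l=True, e=True, s=True

Verification: With this assignment, all 25 clauses evaluate to true.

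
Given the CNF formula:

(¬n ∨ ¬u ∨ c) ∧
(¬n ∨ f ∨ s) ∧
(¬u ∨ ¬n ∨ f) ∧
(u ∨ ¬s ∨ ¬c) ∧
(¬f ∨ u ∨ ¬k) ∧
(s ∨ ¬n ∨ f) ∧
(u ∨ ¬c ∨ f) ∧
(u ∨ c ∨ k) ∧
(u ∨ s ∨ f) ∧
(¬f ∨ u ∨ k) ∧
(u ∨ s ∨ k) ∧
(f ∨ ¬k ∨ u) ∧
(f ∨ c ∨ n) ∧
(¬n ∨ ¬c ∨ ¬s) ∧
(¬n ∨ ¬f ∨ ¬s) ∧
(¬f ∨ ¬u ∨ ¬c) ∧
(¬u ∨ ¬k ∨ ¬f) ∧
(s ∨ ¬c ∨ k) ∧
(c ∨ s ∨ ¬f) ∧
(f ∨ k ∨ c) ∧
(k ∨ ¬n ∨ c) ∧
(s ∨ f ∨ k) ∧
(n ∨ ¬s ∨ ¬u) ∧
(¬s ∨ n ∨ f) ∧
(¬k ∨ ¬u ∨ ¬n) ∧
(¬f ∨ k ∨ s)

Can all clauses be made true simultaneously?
Yes

Yes, the formula is satisfiable.

One satisfying assignment is: f=False, c=True, k=True, s=False, u=True, n=False

Verification: With this assignment, all 26 clauses evaluate to true.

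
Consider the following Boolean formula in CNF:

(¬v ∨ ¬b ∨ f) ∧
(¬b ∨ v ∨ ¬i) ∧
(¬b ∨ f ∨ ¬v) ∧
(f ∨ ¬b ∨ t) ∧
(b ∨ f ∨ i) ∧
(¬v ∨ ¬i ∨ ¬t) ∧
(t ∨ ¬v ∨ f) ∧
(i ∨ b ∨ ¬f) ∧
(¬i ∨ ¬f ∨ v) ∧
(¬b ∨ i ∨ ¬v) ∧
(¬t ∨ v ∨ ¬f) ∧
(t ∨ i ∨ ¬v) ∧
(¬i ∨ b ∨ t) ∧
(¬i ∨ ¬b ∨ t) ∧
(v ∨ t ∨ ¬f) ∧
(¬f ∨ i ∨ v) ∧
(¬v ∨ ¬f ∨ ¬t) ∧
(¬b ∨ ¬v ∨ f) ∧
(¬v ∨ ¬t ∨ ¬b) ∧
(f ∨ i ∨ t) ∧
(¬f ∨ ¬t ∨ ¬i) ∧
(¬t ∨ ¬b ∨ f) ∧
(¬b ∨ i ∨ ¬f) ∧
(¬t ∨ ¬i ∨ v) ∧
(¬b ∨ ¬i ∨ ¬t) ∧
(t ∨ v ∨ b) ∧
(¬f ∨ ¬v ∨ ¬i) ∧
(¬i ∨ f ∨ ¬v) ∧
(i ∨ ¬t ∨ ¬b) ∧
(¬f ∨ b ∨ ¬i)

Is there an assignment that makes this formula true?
No

No, the formula is not satisfiable.

No assignment of truth values to the variables can make all 30 clauses true simultaneously.

The formula is UNSAT (unsatisfiable).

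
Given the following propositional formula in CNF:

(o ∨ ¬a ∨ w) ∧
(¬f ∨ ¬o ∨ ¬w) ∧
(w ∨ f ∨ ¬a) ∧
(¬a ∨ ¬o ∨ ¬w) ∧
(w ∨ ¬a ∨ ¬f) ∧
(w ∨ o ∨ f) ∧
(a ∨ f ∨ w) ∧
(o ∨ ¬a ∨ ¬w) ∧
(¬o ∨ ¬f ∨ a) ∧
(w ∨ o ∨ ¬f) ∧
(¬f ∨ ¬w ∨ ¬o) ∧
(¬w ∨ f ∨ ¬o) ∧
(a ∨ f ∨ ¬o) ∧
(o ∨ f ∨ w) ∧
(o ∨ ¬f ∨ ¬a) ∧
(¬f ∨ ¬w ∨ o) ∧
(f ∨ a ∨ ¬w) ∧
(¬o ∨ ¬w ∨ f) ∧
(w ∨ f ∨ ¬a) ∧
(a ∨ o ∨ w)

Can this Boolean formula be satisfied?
No

No, the formula is not satisfiable.

No assignment of truth values to the variables can make all 20 clauses true simultaneously.

The formula is UNSAT (unsatisfiable).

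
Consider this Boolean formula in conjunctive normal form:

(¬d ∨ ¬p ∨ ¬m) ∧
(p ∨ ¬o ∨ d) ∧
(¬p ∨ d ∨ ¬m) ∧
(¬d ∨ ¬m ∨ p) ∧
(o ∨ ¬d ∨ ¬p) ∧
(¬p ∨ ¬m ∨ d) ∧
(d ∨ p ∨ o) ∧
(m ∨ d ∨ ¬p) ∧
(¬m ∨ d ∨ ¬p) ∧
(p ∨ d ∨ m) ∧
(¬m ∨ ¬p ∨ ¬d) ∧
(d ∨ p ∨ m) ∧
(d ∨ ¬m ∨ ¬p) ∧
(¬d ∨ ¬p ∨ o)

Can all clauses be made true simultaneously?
Yes

Yes, the formula is satisfiable.

One satisfying assignment is: d=True, o=False, p=False, m=False

Verification: With this assignment, all 14 clauses evaluate to true.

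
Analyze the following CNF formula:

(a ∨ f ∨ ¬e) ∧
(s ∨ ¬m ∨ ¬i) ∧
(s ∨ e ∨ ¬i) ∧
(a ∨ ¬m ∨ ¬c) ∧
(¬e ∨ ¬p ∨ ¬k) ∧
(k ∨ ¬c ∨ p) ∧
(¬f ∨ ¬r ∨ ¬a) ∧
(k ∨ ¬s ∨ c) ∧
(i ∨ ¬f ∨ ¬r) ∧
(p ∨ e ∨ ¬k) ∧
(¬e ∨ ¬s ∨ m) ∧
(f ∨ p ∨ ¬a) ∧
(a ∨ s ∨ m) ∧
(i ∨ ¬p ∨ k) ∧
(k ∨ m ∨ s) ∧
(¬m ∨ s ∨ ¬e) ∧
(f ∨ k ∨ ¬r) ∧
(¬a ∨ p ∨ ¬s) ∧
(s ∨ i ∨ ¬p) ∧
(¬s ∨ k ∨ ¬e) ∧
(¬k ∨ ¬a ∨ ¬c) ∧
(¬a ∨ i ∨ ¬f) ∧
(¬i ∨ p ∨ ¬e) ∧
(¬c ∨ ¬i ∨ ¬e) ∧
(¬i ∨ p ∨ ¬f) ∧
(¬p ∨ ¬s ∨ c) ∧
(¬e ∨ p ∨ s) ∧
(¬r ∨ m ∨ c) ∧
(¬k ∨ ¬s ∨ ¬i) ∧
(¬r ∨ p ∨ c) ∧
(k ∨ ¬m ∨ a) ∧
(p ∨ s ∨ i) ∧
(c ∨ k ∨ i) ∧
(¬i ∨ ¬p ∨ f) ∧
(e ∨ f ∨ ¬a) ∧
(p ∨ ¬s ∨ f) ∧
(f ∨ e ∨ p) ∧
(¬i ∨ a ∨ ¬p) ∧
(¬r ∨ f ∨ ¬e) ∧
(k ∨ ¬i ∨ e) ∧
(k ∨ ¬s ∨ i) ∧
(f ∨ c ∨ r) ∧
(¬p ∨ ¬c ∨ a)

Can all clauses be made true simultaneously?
Yes

Yes, the formula is satisfiable.

One satisfying assignment is: r=False, p=False, s=True, k=True, c=False, m=True, f=True, i=False, a=False, e=True

Verification: With this assignment, all 43 clauses evaluate to true.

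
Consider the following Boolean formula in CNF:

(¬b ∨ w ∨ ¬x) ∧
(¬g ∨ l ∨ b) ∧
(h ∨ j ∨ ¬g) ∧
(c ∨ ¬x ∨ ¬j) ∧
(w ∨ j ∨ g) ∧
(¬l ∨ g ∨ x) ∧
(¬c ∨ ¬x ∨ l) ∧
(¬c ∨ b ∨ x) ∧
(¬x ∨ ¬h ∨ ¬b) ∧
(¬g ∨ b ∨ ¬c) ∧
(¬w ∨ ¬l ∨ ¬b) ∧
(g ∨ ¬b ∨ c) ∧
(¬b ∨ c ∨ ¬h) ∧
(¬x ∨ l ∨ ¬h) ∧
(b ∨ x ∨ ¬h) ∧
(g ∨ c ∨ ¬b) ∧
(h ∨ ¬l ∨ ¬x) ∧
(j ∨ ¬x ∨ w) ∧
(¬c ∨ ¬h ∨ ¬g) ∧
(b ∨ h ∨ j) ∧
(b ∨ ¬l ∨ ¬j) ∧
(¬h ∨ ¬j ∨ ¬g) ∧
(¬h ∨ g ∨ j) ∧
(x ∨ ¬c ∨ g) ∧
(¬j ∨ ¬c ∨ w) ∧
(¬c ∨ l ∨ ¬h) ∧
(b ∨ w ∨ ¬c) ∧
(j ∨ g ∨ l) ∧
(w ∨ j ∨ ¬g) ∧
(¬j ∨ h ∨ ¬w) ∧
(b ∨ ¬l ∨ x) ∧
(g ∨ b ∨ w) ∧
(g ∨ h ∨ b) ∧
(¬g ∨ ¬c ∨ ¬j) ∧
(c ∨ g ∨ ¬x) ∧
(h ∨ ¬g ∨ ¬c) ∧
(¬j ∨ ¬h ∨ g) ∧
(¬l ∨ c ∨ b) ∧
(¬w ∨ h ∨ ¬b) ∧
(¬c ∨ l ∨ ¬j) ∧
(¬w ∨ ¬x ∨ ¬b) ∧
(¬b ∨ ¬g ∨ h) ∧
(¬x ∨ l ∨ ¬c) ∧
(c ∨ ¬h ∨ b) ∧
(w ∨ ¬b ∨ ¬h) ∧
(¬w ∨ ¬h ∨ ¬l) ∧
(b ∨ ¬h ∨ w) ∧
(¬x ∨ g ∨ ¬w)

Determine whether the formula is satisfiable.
No

No, the formula is not satisfiable.

No assignment of truth values to the variables can make all 48 clauses true simultaneously.

The formula is UNSAT (unsatisfiable).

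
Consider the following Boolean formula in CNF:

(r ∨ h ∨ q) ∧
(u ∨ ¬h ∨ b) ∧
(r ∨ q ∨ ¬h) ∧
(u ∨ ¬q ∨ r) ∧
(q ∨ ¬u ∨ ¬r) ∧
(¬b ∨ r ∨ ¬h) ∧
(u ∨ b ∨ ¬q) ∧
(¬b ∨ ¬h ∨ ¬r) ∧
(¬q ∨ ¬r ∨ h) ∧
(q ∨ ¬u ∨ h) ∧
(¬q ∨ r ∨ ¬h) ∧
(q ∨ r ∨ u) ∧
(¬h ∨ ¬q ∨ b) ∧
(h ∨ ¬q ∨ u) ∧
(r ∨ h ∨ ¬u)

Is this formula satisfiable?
Yes

Yes, the formula is satisfiable.

One satisfying assignment is: h=False, u=False, r=True, b=True, q=False

Verification: With this assignment, all 15 clauses evaluate to true.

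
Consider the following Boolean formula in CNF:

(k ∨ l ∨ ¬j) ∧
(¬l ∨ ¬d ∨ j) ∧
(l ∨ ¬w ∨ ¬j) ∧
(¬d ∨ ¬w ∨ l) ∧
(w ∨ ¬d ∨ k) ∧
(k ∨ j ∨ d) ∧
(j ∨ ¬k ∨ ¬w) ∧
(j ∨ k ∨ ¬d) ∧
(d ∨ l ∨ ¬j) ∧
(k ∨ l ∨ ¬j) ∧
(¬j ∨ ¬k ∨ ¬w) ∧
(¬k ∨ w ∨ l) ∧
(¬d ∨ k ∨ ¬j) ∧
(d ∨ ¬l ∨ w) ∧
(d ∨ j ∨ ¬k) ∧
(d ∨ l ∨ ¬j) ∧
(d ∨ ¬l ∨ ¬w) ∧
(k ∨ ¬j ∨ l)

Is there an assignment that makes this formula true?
Yes

Yes, the formula is satisfiable.

One satisfying assignment is: k=True, l=True, d=True, w=False, j=True

Verification: With this assignment, all 18 clauses evaluate to true.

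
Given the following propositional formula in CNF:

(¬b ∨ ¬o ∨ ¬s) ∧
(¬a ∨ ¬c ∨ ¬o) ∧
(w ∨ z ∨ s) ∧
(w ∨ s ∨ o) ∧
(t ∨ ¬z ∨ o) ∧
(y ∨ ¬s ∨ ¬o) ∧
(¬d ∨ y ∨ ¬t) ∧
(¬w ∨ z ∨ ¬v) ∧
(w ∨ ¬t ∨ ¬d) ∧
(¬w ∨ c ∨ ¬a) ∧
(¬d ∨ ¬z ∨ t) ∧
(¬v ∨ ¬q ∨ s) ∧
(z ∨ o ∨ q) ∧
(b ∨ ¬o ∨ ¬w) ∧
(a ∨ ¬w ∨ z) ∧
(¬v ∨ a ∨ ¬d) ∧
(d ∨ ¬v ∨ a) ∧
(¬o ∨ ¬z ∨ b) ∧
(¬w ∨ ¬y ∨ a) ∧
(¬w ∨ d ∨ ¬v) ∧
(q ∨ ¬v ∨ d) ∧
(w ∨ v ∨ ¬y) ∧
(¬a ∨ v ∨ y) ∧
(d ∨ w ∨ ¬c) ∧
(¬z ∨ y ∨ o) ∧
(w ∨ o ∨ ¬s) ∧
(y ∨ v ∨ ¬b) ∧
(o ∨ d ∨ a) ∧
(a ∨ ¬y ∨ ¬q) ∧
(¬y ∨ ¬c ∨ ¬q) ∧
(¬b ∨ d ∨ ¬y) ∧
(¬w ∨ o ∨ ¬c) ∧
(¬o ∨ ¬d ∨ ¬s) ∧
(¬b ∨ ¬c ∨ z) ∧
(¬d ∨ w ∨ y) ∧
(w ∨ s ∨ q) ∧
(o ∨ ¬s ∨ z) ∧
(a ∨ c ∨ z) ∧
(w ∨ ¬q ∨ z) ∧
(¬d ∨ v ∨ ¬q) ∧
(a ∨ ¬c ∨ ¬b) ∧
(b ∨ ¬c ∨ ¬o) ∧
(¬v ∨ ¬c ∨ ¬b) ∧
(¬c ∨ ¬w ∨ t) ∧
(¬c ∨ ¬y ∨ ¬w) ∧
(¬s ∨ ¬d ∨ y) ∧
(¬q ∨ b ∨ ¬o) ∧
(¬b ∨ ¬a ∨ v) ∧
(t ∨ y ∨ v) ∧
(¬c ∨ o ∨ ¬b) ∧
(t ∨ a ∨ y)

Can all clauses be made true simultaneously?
No

No, the formula is not satisfiable.

No assignment of truth values to the variables can make all 51 clauses true simultaneously.

The formula is UNSAT (unsatisfiable).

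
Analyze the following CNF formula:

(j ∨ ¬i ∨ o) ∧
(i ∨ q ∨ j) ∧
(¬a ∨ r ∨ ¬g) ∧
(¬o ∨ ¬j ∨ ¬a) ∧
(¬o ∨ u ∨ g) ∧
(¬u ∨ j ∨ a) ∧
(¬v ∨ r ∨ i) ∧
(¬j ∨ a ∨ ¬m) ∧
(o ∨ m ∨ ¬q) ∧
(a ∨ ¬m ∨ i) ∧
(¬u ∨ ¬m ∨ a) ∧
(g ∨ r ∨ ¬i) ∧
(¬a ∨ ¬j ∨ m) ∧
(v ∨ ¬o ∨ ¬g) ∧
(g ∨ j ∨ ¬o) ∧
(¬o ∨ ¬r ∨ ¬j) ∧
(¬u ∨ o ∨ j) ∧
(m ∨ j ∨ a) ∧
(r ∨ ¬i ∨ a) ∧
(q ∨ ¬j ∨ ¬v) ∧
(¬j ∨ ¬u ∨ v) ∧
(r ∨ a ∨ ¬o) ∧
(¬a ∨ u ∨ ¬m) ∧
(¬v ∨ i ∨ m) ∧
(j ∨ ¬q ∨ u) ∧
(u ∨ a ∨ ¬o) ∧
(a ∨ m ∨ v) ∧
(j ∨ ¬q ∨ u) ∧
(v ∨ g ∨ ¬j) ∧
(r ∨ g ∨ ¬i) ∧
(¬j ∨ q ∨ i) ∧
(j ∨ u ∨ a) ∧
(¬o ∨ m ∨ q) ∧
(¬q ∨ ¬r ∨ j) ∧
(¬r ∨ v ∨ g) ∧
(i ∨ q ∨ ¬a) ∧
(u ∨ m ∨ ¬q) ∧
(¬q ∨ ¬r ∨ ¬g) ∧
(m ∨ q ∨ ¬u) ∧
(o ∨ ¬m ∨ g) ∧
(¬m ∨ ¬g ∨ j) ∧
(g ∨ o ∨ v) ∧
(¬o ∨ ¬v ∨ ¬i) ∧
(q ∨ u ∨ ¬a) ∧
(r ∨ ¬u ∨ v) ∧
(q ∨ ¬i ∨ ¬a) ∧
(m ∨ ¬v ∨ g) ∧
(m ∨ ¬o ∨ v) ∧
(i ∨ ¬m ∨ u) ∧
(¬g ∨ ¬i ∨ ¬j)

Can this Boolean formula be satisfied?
No

No, the formula is not satisfiable.

No assignment of truth values to the variables can make all 50 clauses true simultaneously.

The formula is UNSAT (unsatisfiable).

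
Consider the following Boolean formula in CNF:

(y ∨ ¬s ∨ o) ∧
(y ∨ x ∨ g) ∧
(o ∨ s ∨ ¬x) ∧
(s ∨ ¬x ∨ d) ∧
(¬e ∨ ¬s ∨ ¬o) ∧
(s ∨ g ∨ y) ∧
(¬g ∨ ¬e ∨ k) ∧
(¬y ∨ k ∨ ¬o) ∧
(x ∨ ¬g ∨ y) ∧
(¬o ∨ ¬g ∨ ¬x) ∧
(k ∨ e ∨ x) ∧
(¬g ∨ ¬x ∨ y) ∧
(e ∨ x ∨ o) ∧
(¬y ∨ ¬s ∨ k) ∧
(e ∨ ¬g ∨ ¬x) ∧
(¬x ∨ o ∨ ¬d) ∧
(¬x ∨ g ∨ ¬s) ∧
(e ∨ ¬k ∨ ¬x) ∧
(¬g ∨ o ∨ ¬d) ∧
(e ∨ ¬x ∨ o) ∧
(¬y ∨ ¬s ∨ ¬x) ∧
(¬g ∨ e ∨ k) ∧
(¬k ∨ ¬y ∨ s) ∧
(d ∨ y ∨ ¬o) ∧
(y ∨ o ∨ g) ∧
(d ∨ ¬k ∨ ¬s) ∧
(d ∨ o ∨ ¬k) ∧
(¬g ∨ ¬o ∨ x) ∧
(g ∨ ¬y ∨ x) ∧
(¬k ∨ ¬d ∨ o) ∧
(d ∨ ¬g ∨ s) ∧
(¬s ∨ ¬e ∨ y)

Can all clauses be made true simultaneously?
No

No, the formula is not satisfiable.

No assignment of truth values to the variables can make all 32 clauses true simultaneously.

The formula is UNSAT (unsatisfiable).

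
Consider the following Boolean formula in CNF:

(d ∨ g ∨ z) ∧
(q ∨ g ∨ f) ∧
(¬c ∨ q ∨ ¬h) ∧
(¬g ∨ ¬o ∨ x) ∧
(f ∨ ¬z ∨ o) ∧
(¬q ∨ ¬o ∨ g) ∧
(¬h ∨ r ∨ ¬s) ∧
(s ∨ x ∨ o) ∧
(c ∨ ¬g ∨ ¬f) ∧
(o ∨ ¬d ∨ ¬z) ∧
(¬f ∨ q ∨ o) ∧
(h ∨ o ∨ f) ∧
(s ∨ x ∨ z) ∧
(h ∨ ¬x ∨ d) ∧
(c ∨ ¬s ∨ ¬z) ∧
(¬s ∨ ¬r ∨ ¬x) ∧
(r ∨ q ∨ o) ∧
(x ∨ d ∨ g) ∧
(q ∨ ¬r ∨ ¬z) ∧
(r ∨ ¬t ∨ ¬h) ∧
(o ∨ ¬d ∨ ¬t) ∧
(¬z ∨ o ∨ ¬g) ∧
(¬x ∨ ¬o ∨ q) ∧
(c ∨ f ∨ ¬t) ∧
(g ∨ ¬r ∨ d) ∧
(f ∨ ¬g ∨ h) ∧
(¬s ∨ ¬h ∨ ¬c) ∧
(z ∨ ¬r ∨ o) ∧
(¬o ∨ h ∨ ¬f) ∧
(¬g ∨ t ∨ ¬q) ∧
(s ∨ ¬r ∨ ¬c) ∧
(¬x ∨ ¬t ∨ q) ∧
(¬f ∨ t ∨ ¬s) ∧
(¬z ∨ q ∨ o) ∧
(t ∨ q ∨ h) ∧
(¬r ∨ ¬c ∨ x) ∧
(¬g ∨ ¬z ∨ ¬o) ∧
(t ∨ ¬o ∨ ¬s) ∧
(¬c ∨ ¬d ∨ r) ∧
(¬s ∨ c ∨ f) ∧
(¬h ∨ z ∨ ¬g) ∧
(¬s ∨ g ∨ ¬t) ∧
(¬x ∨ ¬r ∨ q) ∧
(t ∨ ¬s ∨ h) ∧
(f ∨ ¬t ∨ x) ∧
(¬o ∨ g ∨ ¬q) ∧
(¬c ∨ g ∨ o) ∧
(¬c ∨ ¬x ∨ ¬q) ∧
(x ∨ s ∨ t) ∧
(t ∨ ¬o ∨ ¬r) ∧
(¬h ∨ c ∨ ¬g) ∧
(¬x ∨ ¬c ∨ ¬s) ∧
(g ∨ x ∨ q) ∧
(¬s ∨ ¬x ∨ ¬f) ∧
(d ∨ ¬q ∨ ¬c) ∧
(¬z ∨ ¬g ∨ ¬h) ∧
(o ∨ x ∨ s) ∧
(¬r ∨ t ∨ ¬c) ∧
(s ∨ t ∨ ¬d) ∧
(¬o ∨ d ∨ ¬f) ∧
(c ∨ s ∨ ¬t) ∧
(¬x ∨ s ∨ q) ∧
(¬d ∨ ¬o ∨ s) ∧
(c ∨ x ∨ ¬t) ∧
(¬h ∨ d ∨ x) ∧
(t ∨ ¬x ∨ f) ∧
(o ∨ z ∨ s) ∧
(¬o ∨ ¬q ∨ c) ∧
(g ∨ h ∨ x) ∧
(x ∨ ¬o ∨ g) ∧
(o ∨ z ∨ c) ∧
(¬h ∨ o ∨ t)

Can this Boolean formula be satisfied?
No

No, the formula is not satisfiable.

No assignment of truth values to the variables can make all 72 clauses true simultaneously.

The formula is UNSAT (unsatisfiable).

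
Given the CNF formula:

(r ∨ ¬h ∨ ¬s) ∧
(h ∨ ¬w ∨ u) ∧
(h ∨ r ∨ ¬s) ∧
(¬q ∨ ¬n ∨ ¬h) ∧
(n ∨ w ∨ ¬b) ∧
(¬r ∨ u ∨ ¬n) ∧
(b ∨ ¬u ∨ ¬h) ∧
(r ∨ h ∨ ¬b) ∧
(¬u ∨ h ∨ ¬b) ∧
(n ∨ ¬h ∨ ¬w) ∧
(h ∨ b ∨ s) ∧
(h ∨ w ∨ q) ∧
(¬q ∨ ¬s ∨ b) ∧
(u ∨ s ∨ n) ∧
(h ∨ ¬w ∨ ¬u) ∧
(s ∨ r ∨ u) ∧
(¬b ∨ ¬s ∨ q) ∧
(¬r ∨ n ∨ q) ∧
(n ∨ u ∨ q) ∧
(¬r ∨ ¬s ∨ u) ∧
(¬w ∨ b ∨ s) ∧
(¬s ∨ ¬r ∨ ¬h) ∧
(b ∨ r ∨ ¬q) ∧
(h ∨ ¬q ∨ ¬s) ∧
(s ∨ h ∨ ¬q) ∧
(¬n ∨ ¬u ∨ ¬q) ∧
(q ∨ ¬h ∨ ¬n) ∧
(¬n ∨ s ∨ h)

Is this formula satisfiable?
No

No, the formula is not satisfiable.

No assignment of truth values to the variables can make all 28 clauses true simultaneously.

The formula is UNSAT (unsatisfiable).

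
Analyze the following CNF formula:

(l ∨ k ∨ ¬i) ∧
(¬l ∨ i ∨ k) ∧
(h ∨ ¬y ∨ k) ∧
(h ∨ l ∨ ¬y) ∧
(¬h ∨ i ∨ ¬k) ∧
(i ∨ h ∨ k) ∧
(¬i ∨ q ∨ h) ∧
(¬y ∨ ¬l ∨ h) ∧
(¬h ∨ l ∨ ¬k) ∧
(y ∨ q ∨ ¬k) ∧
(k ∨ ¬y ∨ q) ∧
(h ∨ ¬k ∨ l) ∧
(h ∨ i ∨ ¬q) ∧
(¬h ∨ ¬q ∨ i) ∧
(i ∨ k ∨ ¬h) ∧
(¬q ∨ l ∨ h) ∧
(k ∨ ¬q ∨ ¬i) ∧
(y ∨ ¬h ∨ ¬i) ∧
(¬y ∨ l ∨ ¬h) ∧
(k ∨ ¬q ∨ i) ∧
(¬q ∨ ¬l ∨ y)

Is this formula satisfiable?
Yes

Yes, the formula is satisfiable.

One satisfying assignment is: h=True, l=True, i=True, y=True, q=False, k=True

Verification: With this assignment, all 21 clauses evaluate to true.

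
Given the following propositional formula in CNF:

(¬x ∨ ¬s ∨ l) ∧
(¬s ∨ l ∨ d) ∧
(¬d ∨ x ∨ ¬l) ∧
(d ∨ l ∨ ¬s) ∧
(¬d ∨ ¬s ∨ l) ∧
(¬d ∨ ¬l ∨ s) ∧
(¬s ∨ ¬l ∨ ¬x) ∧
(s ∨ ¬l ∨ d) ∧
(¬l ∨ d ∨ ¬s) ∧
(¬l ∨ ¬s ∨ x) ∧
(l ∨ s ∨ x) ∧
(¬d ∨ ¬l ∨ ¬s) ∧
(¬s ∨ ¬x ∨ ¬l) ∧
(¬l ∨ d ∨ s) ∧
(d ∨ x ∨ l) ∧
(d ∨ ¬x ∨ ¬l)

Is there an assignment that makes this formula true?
Yes

Yes, the formula is satisfiable.

One satisfying assignment is: x=True, s=False, d=False, l=False

Verification: With this assignment, all 16 clauses evaluate to true.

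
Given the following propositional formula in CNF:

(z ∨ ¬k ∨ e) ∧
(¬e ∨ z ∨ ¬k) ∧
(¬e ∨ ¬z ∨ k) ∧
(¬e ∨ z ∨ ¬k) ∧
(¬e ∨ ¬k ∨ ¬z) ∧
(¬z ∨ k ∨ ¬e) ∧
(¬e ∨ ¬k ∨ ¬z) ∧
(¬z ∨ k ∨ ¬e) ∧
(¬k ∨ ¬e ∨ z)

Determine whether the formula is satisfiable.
Yes

Yes, the formula is satisfiable.

One satisfying assignment is: k=False, z=False, e=False

Verification: With this assignment, all 9 clauses evaluate to true.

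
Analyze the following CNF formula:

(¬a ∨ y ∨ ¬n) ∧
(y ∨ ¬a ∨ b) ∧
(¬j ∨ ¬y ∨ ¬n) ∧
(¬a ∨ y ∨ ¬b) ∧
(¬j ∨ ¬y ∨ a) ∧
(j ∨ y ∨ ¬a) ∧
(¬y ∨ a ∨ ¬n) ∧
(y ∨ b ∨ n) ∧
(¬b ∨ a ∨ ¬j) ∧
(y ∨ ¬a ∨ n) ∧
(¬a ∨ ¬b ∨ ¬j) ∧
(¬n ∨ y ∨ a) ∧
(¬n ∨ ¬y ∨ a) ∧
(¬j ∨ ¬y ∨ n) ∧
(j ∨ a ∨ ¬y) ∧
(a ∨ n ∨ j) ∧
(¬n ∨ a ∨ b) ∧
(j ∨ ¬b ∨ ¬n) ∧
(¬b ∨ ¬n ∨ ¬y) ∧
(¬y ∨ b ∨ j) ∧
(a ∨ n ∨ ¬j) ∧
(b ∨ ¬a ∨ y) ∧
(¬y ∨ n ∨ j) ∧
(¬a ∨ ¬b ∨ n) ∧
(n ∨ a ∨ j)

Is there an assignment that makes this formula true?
No

No, the formula is not satisfiable.

No assignment of truth values to the variables can make all 25 clauses true simultaneously.

The formula is UNSAT (unsatisfiable).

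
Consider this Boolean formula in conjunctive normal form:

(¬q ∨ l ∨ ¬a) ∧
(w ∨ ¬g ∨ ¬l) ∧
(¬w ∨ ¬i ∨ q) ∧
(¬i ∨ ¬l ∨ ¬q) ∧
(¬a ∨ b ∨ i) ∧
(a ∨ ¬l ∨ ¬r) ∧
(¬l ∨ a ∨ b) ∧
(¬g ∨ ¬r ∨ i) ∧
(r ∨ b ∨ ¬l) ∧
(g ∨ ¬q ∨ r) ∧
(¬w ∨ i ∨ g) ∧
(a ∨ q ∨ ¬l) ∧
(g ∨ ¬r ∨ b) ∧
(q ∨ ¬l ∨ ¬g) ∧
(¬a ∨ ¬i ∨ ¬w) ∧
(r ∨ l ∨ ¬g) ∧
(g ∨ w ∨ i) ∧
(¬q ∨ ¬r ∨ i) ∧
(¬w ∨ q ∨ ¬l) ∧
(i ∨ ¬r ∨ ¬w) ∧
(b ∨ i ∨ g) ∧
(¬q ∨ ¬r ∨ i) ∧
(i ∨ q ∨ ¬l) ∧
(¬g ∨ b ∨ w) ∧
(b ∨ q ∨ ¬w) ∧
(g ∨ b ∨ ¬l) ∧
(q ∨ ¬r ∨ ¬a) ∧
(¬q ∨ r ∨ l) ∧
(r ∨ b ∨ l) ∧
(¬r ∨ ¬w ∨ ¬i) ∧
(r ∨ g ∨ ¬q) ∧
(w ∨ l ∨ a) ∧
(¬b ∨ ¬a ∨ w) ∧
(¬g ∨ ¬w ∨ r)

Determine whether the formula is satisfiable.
No

No, the formula is not satisfiable.

No assignment of truth values to the variables can make all 34 clauses true simultaneously.

The formula is UNSAT (unsatisfiable).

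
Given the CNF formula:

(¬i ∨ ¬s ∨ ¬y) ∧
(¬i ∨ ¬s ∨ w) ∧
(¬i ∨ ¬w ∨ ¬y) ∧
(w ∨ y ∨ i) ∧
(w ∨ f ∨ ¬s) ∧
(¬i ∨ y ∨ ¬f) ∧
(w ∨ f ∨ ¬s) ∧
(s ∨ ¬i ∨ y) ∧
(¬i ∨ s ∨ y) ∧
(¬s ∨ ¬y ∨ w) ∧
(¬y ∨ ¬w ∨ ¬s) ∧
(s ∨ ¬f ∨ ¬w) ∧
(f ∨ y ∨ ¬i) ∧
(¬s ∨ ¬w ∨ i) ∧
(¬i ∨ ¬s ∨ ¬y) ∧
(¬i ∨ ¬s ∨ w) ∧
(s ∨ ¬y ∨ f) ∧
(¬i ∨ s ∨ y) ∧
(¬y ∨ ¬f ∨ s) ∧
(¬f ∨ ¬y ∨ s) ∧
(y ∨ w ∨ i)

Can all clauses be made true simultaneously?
Yes

Yes, the formula is satisfiable.

One satisfying assignment is: y=False, s=False, f=False, i=False, w=True

Verification: With this assignment, all 21 clauses evaluate to true.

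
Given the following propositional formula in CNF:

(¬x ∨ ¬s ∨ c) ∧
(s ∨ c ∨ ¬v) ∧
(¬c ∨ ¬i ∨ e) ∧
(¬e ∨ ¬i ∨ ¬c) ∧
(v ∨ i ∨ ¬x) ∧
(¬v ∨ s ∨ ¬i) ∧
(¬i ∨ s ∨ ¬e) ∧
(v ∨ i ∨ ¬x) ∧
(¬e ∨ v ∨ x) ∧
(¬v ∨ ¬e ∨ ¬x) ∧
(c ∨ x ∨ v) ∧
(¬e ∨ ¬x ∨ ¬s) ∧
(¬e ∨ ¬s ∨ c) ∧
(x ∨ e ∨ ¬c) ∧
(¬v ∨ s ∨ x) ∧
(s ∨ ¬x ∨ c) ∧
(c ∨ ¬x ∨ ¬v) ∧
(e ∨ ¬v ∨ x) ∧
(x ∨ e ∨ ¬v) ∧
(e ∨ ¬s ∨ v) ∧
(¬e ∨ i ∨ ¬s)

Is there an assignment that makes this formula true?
Yes

Yes, the formula is satisfiable.

One satisfying assignment is: s=False, x=True, i=False, c=True, e=False, v=True

Verification: With this assignment, all 21 clauses evaluate to true.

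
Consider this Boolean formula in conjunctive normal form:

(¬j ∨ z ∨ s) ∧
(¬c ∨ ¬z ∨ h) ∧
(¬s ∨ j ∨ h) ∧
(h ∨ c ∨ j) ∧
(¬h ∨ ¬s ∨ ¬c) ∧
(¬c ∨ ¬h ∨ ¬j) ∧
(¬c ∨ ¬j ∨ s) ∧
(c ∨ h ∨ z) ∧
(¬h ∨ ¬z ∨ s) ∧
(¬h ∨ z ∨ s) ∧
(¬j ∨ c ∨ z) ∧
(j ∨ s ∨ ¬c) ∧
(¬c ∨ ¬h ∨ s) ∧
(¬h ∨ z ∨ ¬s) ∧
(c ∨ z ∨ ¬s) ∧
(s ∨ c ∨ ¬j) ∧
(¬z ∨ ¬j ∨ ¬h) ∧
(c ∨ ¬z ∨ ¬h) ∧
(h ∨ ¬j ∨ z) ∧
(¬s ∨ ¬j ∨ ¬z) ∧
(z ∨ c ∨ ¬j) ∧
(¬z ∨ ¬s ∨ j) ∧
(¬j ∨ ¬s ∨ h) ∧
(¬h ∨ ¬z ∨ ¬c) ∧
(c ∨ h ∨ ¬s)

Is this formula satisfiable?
No

No, the formula is not satisfiable.

No assignment of truth values to the variables can make all 25 clauses true simultaneously.

The formula is UNSAT (unsatisfiable).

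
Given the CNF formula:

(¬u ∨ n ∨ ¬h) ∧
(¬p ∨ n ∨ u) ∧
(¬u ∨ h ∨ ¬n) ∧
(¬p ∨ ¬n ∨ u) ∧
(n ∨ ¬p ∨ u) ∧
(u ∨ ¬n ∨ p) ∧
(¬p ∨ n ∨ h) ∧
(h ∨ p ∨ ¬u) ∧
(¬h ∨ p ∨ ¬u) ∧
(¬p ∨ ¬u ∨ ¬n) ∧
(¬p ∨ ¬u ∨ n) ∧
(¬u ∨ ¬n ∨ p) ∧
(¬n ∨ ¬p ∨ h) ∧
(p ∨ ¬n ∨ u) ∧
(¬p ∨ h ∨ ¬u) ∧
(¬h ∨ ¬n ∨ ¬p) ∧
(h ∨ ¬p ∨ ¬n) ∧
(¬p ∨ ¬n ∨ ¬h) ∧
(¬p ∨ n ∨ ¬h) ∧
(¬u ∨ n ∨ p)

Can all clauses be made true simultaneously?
Yes

Yes, the formula is satisfiable.

One satisfying assignment is: h=False, p=False, n=False, u=False

Verification: With this assignment, all 20 clauses evaluate to true.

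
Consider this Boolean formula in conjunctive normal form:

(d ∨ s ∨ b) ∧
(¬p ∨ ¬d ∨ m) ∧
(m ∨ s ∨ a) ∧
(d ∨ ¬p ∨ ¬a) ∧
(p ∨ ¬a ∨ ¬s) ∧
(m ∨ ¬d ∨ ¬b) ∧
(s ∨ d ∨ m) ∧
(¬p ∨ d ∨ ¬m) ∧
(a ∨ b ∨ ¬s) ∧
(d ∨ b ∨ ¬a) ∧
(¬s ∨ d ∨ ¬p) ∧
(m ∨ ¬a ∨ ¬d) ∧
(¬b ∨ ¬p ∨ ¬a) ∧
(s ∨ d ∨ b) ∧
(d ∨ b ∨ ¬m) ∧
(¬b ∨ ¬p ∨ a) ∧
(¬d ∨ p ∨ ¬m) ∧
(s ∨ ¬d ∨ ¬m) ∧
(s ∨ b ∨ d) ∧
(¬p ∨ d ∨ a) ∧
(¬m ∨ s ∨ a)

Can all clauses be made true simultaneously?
Yes

Yes, the formula is satisfiable.

One satisfying assignment is: d=False, m=False, b=True, s=True, a=False, p=False

Verification: With this assignment, all 21 clauses evaluate to true.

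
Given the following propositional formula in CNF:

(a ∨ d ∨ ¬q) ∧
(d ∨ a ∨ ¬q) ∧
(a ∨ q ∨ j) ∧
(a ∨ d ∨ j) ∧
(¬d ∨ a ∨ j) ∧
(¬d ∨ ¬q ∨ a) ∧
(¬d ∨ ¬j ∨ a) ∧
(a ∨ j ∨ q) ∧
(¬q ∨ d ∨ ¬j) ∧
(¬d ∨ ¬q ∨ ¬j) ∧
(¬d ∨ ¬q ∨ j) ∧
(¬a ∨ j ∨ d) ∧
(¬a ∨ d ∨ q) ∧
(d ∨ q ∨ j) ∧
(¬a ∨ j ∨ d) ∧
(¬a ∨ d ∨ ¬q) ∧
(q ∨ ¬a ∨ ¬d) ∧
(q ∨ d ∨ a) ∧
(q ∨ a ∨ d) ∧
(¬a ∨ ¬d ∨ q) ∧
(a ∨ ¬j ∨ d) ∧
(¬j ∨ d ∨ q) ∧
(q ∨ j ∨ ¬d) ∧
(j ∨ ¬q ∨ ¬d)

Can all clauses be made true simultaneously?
No

No, the formula is not satisfiable.

No assignment of truth values to the variables can make all 24 clauses true simultaneously.

The formula is UNSAT (unsatisfiable).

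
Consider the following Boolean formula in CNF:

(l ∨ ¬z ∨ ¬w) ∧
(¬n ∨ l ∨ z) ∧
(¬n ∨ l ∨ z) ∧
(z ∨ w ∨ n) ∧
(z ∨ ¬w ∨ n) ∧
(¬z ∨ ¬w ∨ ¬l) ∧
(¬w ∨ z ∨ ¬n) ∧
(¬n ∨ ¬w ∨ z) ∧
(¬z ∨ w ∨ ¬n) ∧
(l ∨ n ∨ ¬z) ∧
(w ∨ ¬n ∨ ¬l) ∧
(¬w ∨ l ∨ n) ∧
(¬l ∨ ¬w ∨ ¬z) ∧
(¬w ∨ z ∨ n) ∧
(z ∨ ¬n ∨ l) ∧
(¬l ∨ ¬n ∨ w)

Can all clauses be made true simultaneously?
Yes

Yes, the formula is satisfiable.

One satisfying assignment is: l=True, n=False, w=False, z=True

Verification: With this assignment, all 16 clauses evaluate to true.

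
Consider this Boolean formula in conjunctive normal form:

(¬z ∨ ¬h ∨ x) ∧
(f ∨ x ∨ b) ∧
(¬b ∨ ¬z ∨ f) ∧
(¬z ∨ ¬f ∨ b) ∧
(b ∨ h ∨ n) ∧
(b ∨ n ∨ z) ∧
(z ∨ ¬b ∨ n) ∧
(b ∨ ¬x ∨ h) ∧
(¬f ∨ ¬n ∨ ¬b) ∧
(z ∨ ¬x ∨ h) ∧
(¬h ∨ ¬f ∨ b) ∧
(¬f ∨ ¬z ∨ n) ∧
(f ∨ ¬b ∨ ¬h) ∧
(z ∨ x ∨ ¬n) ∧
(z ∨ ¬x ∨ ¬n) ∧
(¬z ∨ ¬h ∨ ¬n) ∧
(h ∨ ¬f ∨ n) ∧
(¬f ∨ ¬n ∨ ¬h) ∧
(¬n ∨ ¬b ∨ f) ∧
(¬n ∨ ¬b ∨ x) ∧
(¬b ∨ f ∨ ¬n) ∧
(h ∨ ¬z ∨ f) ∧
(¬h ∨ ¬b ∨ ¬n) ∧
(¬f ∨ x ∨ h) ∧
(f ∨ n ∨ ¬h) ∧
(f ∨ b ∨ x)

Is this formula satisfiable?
No

No, the formula is not satisfiable.

No assignment of truth values to the variables can make all 26 clauses true simultaneously.

The formula is UNSAT (unsatisfiable).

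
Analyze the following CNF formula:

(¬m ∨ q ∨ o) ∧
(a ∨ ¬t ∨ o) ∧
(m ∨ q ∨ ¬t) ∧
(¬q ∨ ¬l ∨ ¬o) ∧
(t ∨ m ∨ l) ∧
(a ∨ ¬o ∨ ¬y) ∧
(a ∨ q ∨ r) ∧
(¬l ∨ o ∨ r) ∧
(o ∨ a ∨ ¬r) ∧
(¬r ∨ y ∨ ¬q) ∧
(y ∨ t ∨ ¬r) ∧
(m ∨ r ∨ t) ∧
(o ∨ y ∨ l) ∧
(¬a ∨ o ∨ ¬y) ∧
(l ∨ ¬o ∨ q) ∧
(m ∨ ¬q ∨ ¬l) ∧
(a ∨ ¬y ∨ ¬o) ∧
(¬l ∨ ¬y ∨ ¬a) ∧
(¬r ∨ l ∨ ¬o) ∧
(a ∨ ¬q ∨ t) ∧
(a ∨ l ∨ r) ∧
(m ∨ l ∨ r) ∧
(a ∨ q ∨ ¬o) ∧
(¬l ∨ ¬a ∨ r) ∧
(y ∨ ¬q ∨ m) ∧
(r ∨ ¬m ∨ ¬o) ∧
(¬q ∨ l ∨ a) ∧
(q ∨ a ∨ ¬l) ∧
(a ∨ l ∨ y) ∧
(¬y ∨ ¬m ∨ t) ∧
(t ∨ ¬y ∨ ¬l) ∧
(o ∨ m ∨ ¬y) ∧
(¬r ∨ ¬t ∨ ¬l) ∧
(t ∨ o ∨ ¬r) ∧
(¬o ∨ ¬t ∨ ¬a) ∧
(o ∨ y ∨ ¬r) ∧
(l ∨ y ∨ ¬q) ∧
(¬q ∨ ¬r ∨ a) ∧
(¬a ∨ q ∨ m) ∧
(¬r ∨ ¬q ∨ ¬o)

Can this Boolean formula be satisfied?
No

No, the formula is not satisfiable.

No assignment of truth values to the variables can make all 40 clauses true simultaneously.

The formula is UNSAT (unsatisfiable).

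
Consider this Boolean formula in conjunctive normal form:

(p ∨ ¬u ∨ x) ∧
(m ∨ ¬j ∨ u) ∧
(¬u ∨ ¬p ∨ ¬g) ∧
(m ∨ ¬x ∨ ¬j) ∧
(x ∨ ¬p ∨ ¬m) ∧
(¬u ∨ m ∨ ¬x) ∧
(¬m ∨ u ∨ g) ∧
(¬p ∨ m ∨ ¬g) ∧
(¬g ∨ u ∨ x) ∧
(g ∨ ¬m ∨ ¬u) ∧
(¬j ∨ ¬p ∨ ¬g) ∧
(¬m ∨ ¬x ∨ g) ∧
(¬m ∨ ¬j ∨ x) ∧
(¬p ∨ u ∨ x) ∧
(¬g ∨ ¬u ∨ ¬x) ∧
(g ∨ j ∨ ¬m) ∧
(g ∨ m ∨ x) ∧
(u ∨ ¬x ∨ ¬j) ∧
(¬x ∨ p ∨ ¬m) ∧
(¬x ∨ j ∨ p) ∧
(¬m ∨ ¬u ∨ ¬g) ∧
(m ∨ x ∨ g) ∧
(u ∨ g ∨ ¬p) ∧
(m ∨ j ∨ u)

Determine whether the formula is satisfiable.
Yes

Yes, the formula is satisfiable.

One satisfying assignment is: j=False, u=False, g=True, m=True, p=True, x=True

Verification: With this assignment, all 24 clauses evaluate to true.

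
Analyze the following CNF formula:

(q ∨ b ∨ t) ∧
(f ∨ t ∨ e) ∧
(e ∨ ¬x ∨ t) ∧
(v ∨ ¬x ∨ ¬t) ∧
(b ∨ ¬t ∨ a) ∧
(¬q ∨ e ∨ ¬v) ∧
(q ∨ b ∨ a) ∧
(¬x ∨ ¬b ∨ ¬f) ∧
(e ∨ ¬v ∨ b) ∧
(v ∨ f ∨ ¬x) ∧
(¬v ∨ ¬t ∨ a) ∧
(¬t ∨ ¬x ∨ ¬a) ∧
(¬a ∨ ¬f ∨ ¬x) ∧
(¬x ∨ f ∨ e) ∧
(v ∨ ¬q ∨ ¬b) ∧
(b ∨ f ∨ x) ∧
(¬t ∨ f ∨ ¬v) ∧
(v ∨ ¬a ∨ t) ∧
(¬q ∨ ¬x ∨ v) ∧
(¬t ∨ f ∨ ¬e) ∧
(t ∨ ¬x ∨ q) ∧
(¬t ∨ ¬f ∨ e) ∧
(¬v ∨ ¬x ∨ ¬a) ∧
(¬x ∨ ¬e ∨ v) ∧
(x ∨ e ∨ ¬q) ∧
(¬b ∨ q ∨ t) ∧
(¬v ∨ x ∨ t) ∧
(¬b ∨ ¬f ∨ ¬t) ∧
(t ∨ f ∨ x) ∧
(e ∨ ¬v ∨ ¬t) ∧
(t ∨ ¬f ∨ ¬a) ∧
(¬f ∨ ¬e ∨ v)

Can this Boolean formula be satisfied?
Yes

Yes, the formula is satisfiable.

One satisfying assignment is: x=False, e=False, b=True, v=False, a=False, q=False, f=False, t=True

Verification: With this assignment, all 32 clauses evaluate to true.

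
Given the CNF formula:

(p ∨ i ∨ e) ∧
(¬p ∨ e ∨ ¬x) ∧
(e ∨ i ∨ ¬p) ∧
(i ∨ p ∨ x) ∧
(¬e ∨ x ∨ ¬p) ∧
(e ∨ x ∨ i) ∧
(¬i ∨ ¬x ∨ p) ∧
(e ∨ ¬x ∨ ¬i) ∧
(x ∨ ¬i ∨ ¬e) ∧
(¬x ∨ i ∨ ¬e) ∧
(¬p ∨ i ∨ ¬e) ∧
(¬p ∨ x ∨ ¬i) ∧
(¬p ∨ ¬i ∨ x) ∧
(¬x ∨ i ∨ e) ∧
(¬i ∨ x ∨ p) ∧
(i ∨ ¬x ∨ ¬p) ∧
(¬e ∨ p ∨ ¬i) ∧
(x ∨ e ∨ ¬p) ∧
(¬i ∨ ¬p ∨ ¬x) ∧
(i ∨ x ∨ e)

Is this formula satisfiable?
No

No, the formula is not satisfiable.

No assignment of truth values to the variables can make all 20 clauses true simultaneously.

The formula is UNSAT (unsatisfiable).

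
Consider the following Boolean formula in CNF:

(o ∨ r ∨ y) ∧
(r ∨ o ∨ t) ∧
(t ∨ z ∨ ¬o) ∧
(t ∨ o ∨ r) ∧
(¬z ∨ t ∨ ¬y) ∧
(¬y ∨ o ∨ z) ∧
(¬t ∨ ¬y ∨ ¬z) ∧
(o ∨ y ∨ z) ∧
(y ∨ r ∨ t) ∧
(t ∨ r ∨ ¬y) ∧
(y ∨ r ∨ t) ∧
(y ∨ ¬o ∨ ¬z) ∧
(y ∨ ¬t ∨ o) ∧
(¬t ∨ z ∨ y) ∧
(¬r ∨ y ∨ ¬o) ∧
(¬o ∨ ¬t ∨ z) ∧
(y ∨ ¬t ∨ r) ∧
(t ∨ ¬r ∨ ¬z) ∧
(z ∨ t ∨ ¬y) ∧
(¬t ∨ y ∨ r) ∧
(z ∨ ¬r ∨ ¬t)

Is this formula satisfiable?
No

No, the formula is not satisfiable.

No assignment of truth values to the variables can make all 21 clauses true simultaneously.

The formula is UNSAT (unsatisfiable).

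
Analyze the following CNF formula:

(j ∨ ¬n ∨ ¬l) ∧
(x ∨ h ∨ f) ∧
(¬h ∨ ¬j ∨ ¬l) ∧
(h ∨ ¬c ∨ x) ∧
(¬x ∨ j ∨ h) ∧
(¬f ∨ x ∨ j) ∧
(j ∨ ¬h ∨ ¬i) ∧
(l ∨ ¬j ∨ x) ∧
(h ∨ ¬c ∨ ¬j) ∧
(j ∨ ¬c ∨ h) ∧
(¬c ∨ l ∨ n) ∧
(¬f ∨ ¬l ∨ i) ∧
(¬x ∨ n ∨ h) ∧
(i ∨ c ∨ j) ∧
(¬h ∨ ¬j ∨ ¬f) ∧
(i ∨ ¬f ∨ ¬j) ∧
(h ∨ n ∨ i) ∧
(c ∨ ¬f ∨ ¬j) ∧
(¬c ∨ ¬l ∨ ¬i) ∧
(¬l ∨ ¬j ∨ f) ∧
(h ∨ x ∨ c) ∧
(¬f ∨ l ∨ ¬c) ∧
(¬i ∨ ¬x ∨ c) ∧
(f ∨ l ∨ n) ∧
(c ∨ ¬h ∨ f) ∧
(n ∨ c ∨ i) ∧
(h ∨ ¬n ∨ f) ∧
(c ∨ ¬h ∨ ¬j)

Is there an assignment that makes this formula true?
Yes

Yes, the formula is satisfiable.

One satisfying assignment is: x=False, j=False, l=False, f=False, c=True, i=False, n=True, h=True

Verification: With this assignment, all 28 clauses evaluate to true.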